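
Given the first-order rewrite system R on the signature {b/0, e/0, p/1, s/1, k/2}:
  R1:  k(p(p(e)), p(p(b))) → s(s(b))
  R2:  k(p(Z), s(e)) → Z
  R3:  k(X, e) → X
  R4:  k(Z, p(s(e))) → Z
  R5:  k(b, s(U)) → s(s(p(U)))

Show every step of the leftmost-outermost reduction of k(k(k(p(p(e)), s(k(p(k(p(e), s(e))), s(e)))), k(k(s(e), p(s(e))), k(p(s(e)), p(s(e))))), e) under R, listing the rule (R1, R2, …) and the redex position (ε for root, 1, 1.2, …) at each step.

1. k(k(k(p(p(e)), s(k(p(k(p(e), s(e))), s(e)))), k(k(s(e), p(s(e))), k(p(s(e)), p(s(e))))), e)  →  k(k(p(p(e)), s(k(p(k(p(e), s(e))), s(e)))), k(k(s(e), p(s(e))), k(p(s(e)), p(s(e)))))   [R3 at ε]
2. k(k(p(p(e)), s(k(p(k(p(e), s(e))), s(e)))), k(k(s(e), p(s(e))), k(p(s(e)), p(s(e)))))  →  k(k(p(p(e)), s(k(p(e), s(e)))), k(k(s(e), p(s(e))), k(p(s(e)), p(s(e)))))   [R2 at 1.2.1]
3. k(k(p(p(e)), s(k(p(e), s(e)))), k(k(s(e), p(s(e))), k(p(s(e)), p(s(e)))))  →  k(k(p(p(e)), s(e)), k(k(s(e), p(s(e))), k(p(s(e)), p(s(e)))))   [R2 at 1.2.1]
4. k(k(p(p(e)), s(e)), k(k(s(e), p(s(e))), k(p(s(e)), p(s(e)))))  →  k(p(e), k(k(s(e), p(s(e))), k(p(s(e)), p(s(e)))))   [R2 at 1]
5. k(p(e), k(k(s(e), p(s(e))), k(p(s(e)), p(s(e)))))  →  k(p(e), k(s(e), k(p(s(e)), p(s(e)))))   [R4 at 2.1]
6. k(p(e), k(s(e), k(p(s(e)), p(s(e)))))  →  k(p(e), k(s(e), p(s(e))))   [R4 at 2.2]
7. k(p(e), k(s(e), p(s(e))))  →  k(p(e), s(e))   [R4 at 2]
8. k(p(e), s(e))  →  e   [R2 at ε]

e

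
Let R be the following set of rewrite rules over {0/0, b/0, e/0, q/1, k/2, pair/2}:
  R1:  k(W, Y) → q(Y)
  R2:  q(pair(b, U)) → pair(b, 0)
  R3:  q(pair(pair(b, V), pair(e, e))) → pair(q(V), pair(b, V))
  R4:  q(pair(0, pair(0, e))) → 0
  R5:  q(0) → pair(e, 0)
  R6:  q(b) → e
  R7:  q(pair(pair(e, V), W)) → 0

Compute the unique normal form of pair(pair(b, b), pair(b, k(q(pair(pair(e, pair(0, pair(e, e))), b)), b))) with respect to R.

pair(pair(b, b), pair(b, e))

1. pair(pair(b, b), pair(b, k(q(pair(pair(e, pair(0, pair(e, e))), b)), b)))  →  pair(pair(b, b), pair(b, q(b)))   [R1 at 2.2]
2. pair(pair(b, b), pair(b, q(b)))  →  pair(pair(b, b), pair(b, e))   [R6 at 2.2]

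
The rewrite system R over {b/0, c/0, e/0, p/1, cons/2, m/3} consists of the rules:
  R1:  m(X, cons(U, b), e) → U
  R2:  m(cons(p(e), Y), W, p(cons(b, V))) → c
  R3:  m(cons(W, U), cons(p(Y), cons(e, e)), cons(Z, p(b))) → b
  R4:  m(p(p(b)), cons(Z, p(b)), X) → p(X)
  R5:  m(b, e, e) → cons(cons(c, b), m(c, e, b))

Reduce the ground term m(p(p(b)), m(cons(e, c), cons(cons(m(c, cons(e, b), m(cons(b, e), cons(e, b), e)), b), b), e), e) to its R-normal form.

e

1. m(p(p(b)), m(cons(e, c), cons(cons(m(c, cons(e, b), m(cons(b, e), cons(e, b), e)), b), b), e), e)  →  m(p(p(b)), cons(m(c, cons(e, b), m(cons(b, e), cons(e, b), e)), b), e)   [R1 at 2]
2. m(p(p(b)), cons(m(c, cons(e, b), m(cons(b, e), cons(e, b), e)), b), e)  →  m(c, cons(e, b), m(cons(b, e), cons(e, b), e))   [R1 at ε]
3. m(c, cons(e, b), m(cons(b, e), cons(e, b), e))  →  m(c, cons(e, b), e)   [R1 at 3]
4. m(c, cons(e, b), e)  →  e   [R1 at ε]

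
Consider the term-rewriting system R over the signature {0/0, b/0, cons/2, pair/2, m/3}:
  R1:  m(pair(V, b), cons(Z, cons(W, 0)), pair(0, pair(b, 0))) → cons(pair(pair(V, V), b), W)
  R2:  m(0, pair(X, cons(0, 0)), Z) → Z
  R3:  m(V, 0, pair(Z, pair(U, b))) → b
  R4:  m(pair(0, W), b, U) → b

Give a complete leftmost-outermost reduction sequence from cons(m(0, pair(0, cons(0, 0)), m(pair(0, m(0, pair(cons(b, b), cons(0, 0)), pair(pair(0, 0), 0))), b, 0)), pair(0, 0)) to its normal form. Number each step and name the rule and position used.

1. cons(m(0, pair(0, cons(0, 0)), m(pair(0, m(0, pair(cons(b, b), cons(0, 0)), pair(pair(0, 0), 0))), b, 0)), pair(0, 0))  →  cons(m(pair(0, m(0, pair(cons(b, b), cons(0, 0)), pair(pair(0, 0), 0))), b, 0), pair(0, 0))   [R2 at 1]
2. cons(m(pair(0, m(0, pair(cons(b, b), cons(0, 0)), pair(pair(0, 0), 0))), b, 0), pair(0, 0))  →  cons(b, pair(0, 0))   [R4 at 1]

cons(b, pair(0, 0))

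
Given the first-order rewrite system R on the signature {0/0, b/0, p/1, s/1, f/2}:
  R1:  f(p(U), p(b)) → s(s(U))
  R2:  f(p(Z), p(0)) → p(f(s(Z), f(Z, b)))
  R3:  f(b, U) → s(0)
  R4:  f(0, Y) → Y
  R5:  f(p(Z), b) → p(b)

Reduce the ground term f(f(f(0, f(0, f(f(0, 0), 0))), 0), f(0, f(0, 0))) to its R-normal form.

0

1. f(f(f(0, f(0, f(f(0, 0), 0))), 0), f(0, f(0, 0)))  →  f(f(f(0, f(f(0, 0), 0)), 0), f(0, f(0, 0)))   [R4 at 1.1]
2. f(f(f(0, f(f(0, 0), 0)), 0), f(0, f(0, 0)))  →  f(f(f(f(0, 0), 0), 0), f(0, f(0, 0)))   [R4 at 1.1]
3. f(f(f(f(0, 0), 0), 0), f(0, f(0, 0)))  →  f(f(f(0, 0), 0), f(0, f(0, 0)))   [R4 at 1.1.1]
4. f(f(f(0, 0), 0), f(0, f(0, 0)))  →  f(f(0, 0), f(0, f(0, 0)))   [R4 at 1.1]
5. f(f(0, 0), f(0, f(0, 0)))  →  f(0, f(0, f(0, 0)))   [R4 at 1]
6. f(0, f(0, f(0, 0)))  →  f(0, f(0, 0))   [R4 at ε]
7. f(0, f(0, 0))  →  f(0, 0)   [R4 at ε]
8. f(0, 0)  →  0   [R4 at ε]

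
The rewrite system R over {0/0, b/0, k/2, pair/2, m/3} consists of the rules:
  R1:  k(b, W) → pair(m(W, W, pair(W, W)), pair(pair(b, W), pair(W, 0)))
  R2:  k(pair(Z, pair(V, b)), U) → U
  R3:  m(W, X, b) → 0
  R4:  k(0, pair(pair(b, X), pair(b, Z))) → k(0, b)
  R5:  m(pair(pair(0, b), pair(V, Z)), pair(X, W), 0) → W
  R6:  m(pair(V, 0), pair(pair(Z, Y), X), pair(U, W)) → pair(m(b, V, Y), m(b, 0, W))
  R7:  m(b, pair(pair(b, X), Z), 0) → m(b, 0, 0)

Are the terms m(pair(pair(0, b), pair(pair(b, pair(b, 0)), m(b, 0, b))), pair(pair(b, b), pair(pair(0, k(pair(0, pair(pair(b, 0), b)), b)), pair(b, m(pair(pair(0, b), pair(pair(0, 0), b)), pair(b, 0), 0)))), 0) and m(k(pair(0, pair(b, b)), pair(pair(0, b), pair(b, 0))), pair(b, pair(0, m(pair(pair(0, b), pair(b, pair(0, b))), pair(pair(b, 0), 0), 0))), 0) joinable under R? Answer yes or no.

no — NF(t₁) = pair(pair(0, b), pair(b, 0)), NF(t₂) = pair(0, 0)

Reduce t₁ = m(pair(pair(0, b), pair(pair(b, pair(b, 0)), m(b, 0, b))), pair(pair(b, b), pair(pair(0, k(pair(0, pair(pair(b, 0), b)), b)), pair(b, m(pair(pair(0, b), pair(pair(0, 0), b)), pair(b, 0), 0)))), 0):
1. m(pair(pair(0, b), pair(pair(b, pair(b, 0)), m(b, 0, b))), pair(pair(b, b), pair(pair(0, k(pair(0, pair(pair(b, 0), b)), b)), pair(b, m(pair(pair(0, b), pair(pair(0, 0), b)), pair(b, 0), 0)))), 0)  →  pair(pair(0, k(pair(0, pair(pair(b, 0), b)), b)), pair(b, m(pair(pair(0, b), pair(pair(0, 0), b)), pair(b, 0), 0)))   [R5 at ε]
2. pair(pair(0, k(pair(0, pair(pair(b, 0), b)), b)), pair(b, m(pair(pair(0, b), pair(pair(0, 0), b)), pair(b, 0), 0)))  →  pair(pair(0, b), pair(b, m(pair(pair(0, b), pair(pair(0, 0), b)), pair(b, 0), 0)))   [R2 at 1.2]
3. pair(pair(0, b), pair(b, m(pair(pair(0, b), pair(pair(0, 0), b)), pair(b, 0), 0)))  →  pair(pair(0, b), pair(b, 0))   [R5 at 2.2]

Reduce t₂ = m(k(pair(0, pair(b, b)), pair(pair(0, b), pair(b, 0))), pair(b, pair(0, m(pair(pair(0, b), pair(b, pair(0, b))), pair(pair(b, 0), 0), 0))), 0):
1. m(k(pair(0, pair(b, b)), pair(pair(0, b), pair(b, 0))), pair(b, pair(0, m(pair(pair(0, b), pair(b, pair(0, b))), pair(pair(b, 0), 0), 0))), 0)  →  m(pair(pair(0, b), pair(b, 0)), pair(b, pair(0, m(pair(pair(0, b), pair(b, pair(0, b))), pair(pair(b, 0), 0), 0))), 0)   [R2 at 1]
2. m(pair(pair(0, b), pair(b, 0)), pair(b, pair(0, m(pair(pair(0, b), pair(b, pair(0, b))), pair(pair(b, 0), 0), 0))), 0)  →  pair(0, m(pair(pair(0, b), pair(b, pair(0, b))), pair(pair(b, 0), 0), 0))   [R5 at ε]
3. pair(0, m(pair(pair(0, b), pair(b, pair(0, b))), pair(pair(b, 0), 0), 0))  →  pair(0, 0)   [R5 at 2]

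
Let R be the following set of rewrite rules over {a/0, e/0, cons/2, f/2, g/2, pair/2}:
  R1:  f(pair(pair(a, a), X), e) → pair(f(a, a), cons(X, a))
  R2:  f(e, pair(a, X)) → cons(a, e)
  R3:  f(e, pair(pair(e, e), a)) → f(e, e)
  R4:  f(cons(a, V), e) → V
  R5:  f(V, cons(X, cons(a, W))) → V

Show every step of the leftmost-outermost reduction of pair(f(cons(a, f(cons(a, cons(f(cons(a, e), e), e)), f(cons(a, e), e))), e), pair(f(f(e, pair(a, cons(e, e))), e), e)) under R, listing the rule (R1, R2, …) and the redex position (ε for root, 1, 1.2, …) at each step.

1. pair(f(cons(a, f(cons(a, cons(f(cons(a, e), e), e)), f(cons(a, e), e))), e), pair(f(f(e, pair(a, cons(e, e))), e), e))  →  pair(f(cons(a, cons(f(cons(a, e), e), e)), f(cons(a, e), e)), pair(f(f(e, pair(a, cons(e, e))), e), e))   [R4 at 1]
2. pair(f(cons(a, cons(f(cons(a, e), e), e)), f(cons(a, e), e)), pair(f(f(e, pair(a, cons(e, e))), e), e))  →  pair(f(cons(a, cons(e, e)), f(cons(a, e), e)), pair(f(f(e, pair(a, cons(e, e))), e), e))   [R4 at 1.1.2.1]
3. pair(f(cons(a, cons(e, e)), f(cons(a, e), e)), pair(f(f(e, pair(a, cons(e, e))), e), e))  →  pair(f(cons(a, cons(e, e)), e), pair(f(f(e, pair(a, cons(e, e))), e), e))   [R4 at 1.2]
4. pair(f(cons(a, cons(e, e)), e), pair(f(f(e, pair(a, cons(e, e))), e), e))  →  pair(cons(e, e), pair(f(f(e, pair(a, cons(e, e))), e), e))   [R4 at 1]
5. pair(cons(e, e), pair(f(f(e, pair(a, cons(e, e))), e), e))  →  pair(cons(e, e), pair(f(cons(a, e), e), e))   [R2 at 2.1.1]
6. pair(cons(e, e), pair(f(cons(a, e), e), e))  →  pair(cons(e, e), pair(e, e))   [R4 at 2.1]

pair(cons(e, e), pair(e, e))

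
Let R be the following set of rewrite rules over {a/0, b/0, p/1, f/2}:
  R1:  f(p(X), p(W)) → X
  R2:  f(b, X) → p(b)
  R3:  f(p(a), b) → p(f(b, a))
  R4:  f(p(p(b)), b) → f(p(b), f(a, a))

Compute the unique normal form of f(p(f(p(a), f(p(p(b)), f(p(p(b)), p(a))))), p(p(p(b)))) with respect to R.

a

1. f(p(f(p(a), f(p(p(b)), f(p(p(b)), p(a))))), p(p(p(b))))  →  f(p(a), f(p(p(b)), f(p(p(b)), p(a))))   [R1 at ε]
2. f(p(a), f(p(p(b)), f(p(p(b)), p(a))))  →  f(p(a), f(p(p(b)), p(b)))   [R1 at 2.2]
3. f(p(a), f(p(p(b)), p(b)))  →  f(p(a), p(b))   [R1 at 2]
4. f(p(a), p(b))  →  a   [R1 at ε]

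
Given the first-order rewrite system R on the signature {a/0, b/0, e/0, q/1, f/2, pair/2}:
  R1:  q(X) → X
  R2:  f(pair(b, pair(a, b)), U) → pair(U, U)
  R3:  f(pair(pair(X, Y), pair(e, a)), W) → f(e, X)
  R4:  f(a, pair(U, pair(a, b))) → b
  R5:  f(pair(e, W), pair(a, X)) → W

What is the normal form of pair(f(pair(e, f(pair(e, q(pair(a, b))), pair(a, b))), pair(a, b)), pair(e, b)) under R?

1. pair(f(pair(e, f(pair(e, q(pair(a, b))), pair(a, b))), pair(a, b)), pair(e, b))  →  pair(f(pair(e, q(pair(a, b))), pair(a, b)), pair(e, b))   [R5 at 1]
2. pair(f(pair(e, q(pair(a, b))), pair(a, b)), pair(e, b))  →  pair(q(pair(a, b)), pair(e, b))   [R5 at 1]
3. pair(q(pair(a, b)), pair(e, b))  →  pair(pair(a, b), pair(e, b))   [R1 at 1]

pair(pair(a, b), pair(e, b))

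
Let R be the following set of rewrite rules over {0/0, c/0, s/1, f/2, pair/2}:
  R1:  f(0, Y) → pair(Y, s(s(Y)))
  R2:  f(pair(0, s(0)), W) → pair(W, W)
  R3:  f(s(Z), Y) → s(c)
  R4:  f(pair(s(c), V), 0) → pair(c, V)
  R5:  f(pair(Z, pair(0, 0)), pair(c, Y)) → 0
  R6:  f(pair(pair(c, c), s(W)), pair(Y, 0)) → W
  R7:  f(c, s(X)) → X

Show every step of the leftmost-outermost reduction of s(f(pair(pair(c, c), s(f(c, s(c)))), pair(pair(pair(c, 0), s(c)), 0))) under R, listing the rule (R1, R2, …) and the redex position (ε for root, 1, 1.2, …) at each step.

1. s(f(pair(pair(c, c), s(f(c, s(c)))), pair(pair(pair(c, 0), s(c)), 0)))  →  s(f(c, s(c)))   [R6 at 1]
2. s(f(c, s(c)))  →  s(c)   [R7 at 1]

s(c)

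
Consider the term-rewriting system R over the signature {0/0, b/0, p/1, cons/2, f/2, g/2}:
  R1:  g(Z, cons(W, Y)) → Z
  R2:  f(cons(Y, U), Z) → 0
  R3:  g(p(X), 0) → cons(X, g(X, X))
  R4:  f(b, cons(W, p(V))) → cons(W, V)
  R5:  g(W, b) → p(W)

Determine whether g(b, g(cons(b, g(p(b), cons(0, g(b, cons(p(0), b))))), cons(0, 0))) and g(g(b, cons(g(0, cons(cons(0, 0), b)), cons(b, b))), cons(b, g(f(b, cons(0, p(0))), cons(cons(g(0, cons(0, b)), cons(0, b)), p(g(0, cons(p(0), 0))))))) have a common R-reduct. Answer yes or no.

yes — NF(t₁) = b, NF(t₂) = b

Reduce t₁ = g(b, g(cons(b, g(p(b), cons(0, g(b, cons(p(0), b))))), cons(0, 0))):
1. g(b, g(cons(b, g(p(b), cons(0, g(b, cons(p(0), b))))), cons(0, 0)))  →  g(b, cons(b, g(p(b), cons(0, g(b, cons(p(0), b))))))   [R1 at 2]
2. g(b, cons(b, g(p(b), cons(0, g(b, cons(p(0), b))))))  →  b   [R1 at ε]

Reduce t₂ = g(g(b, cons(g(0, cons(cons(0, 0), b)), cons(b, b))), cons(b, g(f(b, cons(0, p(0))), cons(cons(g(0, cons(0, b)), cons(0, b)), p(g(0, cons(p(0), 0))))))):
1. g(g(b, cons(g(0, cons(cons(0, 0), b)), cons(b, b))), cons(b, g(f(b, cons(0, p(0))), cons(cons(g(0, cons(0, b)), cons(0, b)), p(g(0, cons(p(0), 0)))))))  →  g(b, cons(g(0, cons(cons(0, 0), b)), cons(b, b)))   [R1 at ε]
2. g(b, cons(g(0, cons(cons(0, 0), b)), cons(b, b)))  →  b   [R1 at ε]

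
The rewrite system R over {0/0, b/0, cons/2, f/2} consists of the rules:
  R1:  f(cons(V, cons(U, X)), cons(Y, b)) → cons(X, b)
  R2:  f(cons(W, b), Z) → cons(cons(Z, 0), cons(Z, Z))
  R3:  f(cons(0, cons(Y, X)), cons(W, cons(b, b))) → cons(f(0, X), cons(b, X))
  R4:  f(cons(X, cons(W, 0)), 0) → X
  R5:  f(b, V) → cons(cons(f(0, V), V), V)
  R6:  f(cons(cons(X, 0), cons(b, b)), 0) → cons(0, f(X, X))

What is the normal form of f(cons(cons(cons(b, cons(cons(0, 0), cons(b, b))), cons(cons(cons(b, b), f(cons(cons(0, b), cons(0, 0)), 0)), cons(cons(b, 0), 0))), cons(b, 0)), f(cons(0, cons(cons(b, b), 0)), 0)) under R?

1. f(cons(cons(cons(b, cons(cons(0, 0), cons(b, b))), cons(cons(cons(b, b), f(cons(cons(0, b), cons(0, 0)), 0)), cons(cons(b, 0), 0))), cons(b, 0)), f(cons(0, cons(cons(b, b), 0)), 0))  →  f(cons(cons(cons(b, cons(cons(0, 0), cons(b, b))), cons(cons(cons(b, b), cons(0, b)), cons(cons(b, 0), 0))), cons(b, 0)), f(cons(0, cons(cons(b, b), 0)), 0))   [R4 at 1.1.2.1.2]
2. f(cons(cons(cons(b, cons(cons(0, 0), cons(b, b))), cons(cons(cons(b, b), cons(0, b)), cons(cons(b, 0), 0))), cons(b, 0)), f(cons(0, cons(cons(b, b), 0)), 0))  →  f(cons(cons(cons(b, cons(cons(0, 0), cons(b, b))), cons(cons(cons(b, b), cons(0, b)), cons(cons(b, 0), 0))), cons(b, 0)), 0)   [R4 at 2]
3. f(cons(cons(cons(b, cons(cons(0, 0), cons(b, b))), cons(cons(cons(b, b), cons(0, b)), cons(cons(b, 0), 0))), cons(b, 0)), 0)  →  cons(cons(b, cons(cons(0, 0), cons(b, b))), cons(cons(cons(b, b), cons(0, b)), cons(cons(b, 0), 0)))   [R4 at ε]

cons(cons(b, cons(cons(0, 0), cons(b, b))), cons(cons(cons(b, b), cons(0, b)), cons(cons(b, 0), 0)))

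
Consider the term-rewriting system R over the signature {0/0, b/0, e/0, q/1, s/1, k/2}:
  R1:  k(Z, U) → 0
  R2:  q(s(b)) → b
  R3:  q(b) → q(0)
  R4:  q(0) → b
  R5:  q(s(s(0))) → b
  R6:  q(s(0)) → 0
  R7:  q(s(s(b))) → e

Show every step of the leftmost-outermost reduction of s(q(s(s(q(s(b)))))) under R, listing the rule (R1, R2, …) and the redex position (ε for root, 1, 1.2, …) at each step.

s(e)

1. s(q(s(s(q(s(b))))))  →  s(q(s(s(b))))   [R2 at 1.1.1.1]
2. s(q(s(s(b))))  →  s(e)   [R7 at 1]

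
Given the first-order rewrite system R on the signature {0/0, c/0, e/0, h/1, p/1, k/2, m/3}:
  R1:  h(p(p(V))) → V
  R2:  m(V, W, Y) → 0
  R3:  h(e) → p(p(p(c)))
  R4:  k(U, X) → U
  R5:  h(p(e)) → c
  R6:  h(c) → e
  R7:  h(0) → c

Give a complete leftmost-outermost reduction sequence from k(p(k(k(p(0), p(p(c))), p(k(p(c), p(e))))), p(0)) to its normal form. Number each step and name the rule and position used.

p(p(0))

1. k(p(k(k(p(0), p(p(c))), p(k(p(c), p(e))))), p(0))  →  p(k(k(p(0), p(p(c))), p(k(p(c), p(e)))))   [R4 at ε]
2. p(k(k(p(0), p(p(c))), p(k(p(c), p(e)))))  →  p(k(p(0), p(p(c))))   [R4 at 1]
3. p(k(p(0), p(p(c))))  →  p(p(0))   [R4 at 1]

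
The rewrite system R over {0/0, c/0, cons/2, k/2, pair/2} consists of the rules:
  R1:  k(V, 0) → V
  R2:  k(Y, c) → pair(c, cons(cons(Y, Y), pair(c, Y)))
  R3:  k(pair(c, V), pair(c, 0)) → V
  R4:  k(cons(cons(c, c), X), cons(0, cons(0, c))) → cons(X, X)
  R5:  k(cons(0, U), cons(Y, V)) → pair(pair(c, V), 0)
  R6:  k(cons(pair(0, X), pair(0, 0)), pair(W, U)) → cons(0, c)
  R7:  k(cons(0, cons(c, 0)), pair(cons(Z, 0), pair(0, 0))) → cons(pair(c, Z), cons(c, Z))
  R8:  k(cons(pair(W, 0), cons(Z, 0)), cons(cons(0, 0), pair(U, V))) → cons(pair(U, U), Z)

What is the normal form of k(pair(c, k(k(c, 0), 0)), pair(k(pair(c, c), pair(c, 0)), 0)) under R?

c

1. k(pair(c, k(k(c, 0), 0)), pair(k(pair(c, c), pair(c, 0)), 0))  →  k(pair(c, k(c, 0)), pair(k(pair(c, c), pair(c, 0)), 0))   [R1 at 1.2]
2. k(pair(c, k(c, 0)), pair(k(pair(c, c), pair(c, 0)), 0))  →  k(pair(c, c), pair(k(pair(c, c), pair(c, 0)), 0))   [R1 at 1.2]
3. k(pair(c, c), pair(k(pair(c, c), pair(c, 0)), 0))  →  k(pair(c, c), pair(c, 0))   [R3 at 2.1]
4. k(pair(c, c), pair(c, 0))  →  c   [R3 at ε]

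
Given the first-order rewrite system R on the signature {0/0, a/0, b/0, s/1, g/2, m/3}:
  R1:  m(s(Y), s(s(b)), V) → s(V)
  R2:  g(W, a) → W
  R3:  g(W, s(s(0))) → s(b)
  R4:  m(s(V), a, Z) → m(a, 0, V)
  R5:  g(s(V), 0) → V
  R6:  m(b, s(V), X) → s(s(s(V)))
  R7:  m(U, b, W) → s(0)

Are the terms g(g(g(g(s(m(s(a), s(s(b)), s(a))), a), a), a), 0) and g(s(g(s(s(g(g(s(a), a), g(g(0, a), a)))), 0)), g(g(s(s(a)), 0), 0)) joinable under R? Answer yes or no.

Reduce t₁ = g(g(g(g(s(m(s(a), s(s(b)), s(a))), a), a), a), 0):
1. g(g(g(g(s(m(s(a), s(s(b)), s(a))), a), a), a), 0)  →  g(g(g(s(m(s(a), s(s(b)), s(a))), a), a), 0)   [R2 at 1]
2. g(g(g(s(m(s(a), s(s(b)), s(a))), a), a), 0)  →  g(g(s(m(s(a), s(s(b)), s(a))), a), 0)   [R2 at 1]
3. g(g(s(m(s(a), s(s(b)), s(a))), a), 0)  →  g(s(m(s(a), s(s(b)), s(a))), 0)   [R2 at 1]
4. g(s(m(s(a), s(s(b)), s(a))), 0)  →  m(s(a), s(s(b)), s(a))   [R5 at ε]
5. m(s(a), s(s(b)), s(a))  →  s(s(a))   [R1 at ε]

Reduce t₂ = g(s(g(s(s(g(g(s(a), a), g(g(0, a), a)))), 0)), g(g(s(s(a)), 0), 0)):
1. g(s(g(s(s(g(g(s(a), a), g(g(0, a), a)))), 0)), g(g(s(s(a)), 0), 0))  →  g(s(s(g(g(s(a), a), g(g(0, a), a)))), g(g(s(s(a)), 0), 0))   [R5 at 1.1]
2. g(s(s(g(g(s(a), a), g(g(0, a), a)))), g(g(s(s(a)), 0), 0))  →  g(s(s(g(s(a), g(g(0, a), a)))), g(g(s(s(a)), 0), 0))   [R2 at 1.1.1.1]
3. g(s(s(g(s(a), g(g(0, a), a)))), g(g(s(s(a)), 0), 0))  →  g(s(s(g(s(a), g(0, a)))), g(g(s(s(a)), 0), 0))   [R2 at 1.1.1.2]
4. g(s(s(g(s(a), g(0, a)))), g(g(s(s(a)), 0), 0))  →  g(s(s(g(s(a), 0))), g(g(s(s(a)), 0), 0))   [R2 at 1.1.1.2]
5. g(s(s(g(s(a), 0))), g(g(s(s(a)), 0), 0))  →  g(s(s(a)), g(g(s(s(a)), 0), 0))   [R5 at 1.1.1]
6. g(s(s(a)), g(g(s(s(a)), 0), 0))  →  g(s(s(a)), g(s(a), 0))   [R5 at 2.1]
7. g(s(s(a)), g(s(a), 0))  →  g(s(s(a)), a)   [R5 at 2]
8. g(s(s(a)), a)  →  s(s(a))   [R2 at ε]

yes — NF(t₁) = s(s(a)), NF(t₂) = s(s(a))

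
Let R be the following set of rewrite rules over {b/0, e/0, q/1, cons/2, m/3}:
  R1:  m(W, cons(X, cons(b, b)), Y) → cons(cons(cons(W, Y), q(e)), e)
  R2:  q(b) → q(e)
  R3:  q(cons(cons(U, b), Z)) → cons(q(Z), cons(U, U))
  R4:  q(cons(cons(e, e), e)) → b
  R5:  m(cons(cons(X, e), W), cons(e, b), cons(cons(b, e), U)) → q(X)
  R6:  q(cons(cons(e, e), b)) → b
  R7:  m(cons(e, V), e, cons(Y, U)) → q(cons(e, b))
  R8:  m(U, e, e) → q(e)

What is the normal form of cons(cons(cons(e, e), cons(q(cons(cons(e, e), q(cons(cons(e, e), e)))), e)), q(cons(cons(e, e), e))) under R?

cons(cons(cons(e, e), cons(b, e)), b)

1. cons(cons(cons(e, e), cons(q(cons(cons(e, e), q(cons(cons(e, e), e)))), e)), q(cons(cons(e, e), e)))  →  cons(cons(cons(e, e), cons(q(cons(cons(e, e), b)), e)), q(cons(cons(e, e), e)))   [R4 at 1.2.1.1.2]
2. cons(cons(cons(e, e), cons(q(cons(cons(e, e), b)), e)), q(cons(cons(e, e), e)))  →  cons(cons(cons(e, e), cons(b, e)), q(cons(cons(e, e), e)))   [R6 at 1.2.1]
3. cons(cons(cons(e, e), cons(b, e)), q(cons(cons(e, e), e)))  →  cons(cons(cons(e, e), cons(b, e)), b)   [R4 at 2]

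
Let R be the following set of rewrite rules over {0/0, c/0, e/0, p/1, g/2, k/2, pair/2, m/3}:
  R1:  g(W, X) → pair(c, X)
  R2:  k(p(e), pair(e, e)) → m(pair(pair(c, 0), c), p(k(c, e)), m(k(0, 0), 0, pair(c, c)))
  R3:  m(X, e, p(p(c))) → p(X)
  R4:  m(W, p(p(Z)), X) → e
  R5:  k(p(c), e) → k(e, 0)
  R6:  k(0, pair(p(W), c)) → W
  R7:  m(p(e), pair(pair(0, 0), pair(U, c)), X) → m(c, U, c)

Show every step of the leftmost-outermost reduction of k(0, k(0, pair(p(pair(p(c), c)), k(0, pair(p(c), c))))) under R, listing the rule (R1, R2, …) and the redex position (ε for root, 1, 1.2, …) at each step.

1. k(0, k(0, pair(p(pair(p(c), c)), k(0, pair(p(c), c)))))  →  k(0, k(0, pair(p(pair(p(c), c)), c)))   [R6 at 2.2.2]
2. k(0, k(0, pair(p(pair(p(c), c)), c)))  →  k(0, pair(p(c), c))   [R6 at 2]
3. k(0, pair(p(c), c))  →  c   [R6 at ε]

c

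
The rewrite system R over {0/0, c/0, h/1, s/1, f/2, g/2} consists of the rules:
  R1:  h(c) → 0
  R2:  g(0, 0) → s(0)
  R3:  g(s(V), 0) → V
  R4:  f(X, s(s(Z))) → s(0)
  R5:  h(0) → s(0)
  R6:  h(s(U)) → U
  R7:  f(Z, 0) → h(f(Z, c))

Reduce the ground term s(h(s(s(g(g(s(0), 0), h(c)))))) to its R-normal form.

s(s(s(0)))

1. s(h(s(s(g(g(s(0), 0), h(c))))))  →  s(s(g(g(s(0), 0), h(c))))   [R6 at 1]
2. s(s(g(g(s(0), 0), h(c))))  →  s(s(g(0, h(c))))   [R3 at 1.1.1]
3. s(s(g(0, h(c))))  →  s(s(g(0, 0)))   [R1 at 1.1.2]
4. s(s(g(0, 0)))  →  s(s(s(0)))   [R2 at 1.1]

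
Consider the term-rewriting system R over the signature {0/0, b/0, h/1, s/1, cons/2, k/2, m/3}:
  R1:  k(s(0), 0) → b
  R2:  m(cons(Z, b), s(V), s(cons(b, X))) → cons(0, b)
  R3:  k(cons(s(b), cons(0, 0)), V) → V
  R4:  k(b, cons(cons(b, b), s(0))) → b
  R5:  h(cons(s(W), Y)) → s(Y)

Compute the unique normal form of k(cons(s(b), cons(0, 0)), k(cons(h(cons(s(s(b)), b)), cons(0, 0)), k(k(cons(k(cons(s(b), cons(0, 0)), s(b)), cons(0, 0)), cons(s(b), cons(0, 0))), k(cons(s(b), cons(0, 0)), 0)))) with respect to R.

1. k(cons(s(b), cons(0, 0)), k(cons(h(cons(s(s(b)), b)), cons(0, 0)), k(k(cons(k(cons(s(b), cons(0, 0)), s(b)), cons(0, 0)), cons(s(b), cons(0, 0))), k(cons(s(b), cons(0, 0)), 0))))  →  k(cons(h(cons(s(s(b)), b)), cons(0, 0)), k(k(cons(k(cons(s(b), cons(0, 0)), s(b)), cons(0, 0)), cons(s(b), cons(0, 0))), k(cons(s(b), cons(0, 0)), 0)))   [R3 at ε]
2. k(cons(h(cons(s(s(b)), b)), cons(0, 0)), k(k(cons(k(cons(s(b), cons(0, 0)), s(b)), cons(0, 0)), cons(s(b), cons(0, 0))), k(cons(s(b), cons(0, 0)), 0)))  →  k(cons(s(b), cons(0, 0)), k(k(cons(k(cons(s(b), cons(0, 0)), s(b)), cons(0, 0)), cons(s(b), cons(0, 0))), k(cons(s(b), cons(0, 0)), 0)))   [R5 at 1.1]
3. k(cons(s(b), cons(0, 0)), k(k(cons(k(cons(s(b), cons(0, 0)), s(b)), cons(0, 0)), cons(s(b), cons(0, 0))), k(cons(s(b), cons(0, 0)), 0)))  →  k(k(cons(k(cons(s(b), cons(0, 0)), s(b)), cons(0, 0)), cons(s(b), cons(0, 0))), k(cons(s(b), cons(0, 0)), 0))   [R3 at ε]
4. k(k(cons(k(cons(s(b), cons(0, 0)), s(b)), cons(0, 0)), cons(s(b), cons(0, 0))), k(cons(s(b), cons(0, 0)), 0))  →  k(k(cons(s(b), cons(0, 0)), cons(s(b), cons(0, 0))), k(cons(s(b), cons(0, 0)), 0))   [R3 at 1.1.1]
5. k(k(cons(s(b), cons(0, 0)), cons(s(b), cons(0, 0))), k(cons(s(b), cons(0, 0)), 0))  →  k(cons(s(b), cons(0, 0)), k(cons(s(b), cons(0, 0)), 0))   [R3 at 1]
6. k(cons(s(b), cons(0, 0)), k(cons(s(b), cons(0, 0)), 0))  →  k(cons(s(b), cons(0, 0)), 0)   [R3 at ε]
7. k(cons(s(b), cons(0, 0)), 0)  →  0   [R3 at ε]

0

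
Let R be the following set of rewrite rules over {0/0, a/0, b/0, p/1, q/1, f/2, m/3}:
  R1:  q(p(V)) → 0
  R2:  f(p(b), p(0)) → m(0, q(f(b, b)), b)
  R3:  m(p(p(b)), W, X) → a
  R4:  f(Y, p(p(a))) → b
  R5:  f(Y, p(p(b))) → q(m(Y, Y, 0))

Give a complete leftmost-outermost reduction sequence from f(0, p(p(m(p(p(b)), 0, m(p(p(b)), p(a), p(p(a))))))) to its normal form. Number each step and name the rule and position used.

b

1. f(0, p(p(m(p(p(b)), 0, m(p(p(b)), p(a), p(p(a)))))))  →  f(0, p(p(a)))   [R3 at 2.1.1]
2. f(0, p(p(a)))  →  b   [R4 at ε]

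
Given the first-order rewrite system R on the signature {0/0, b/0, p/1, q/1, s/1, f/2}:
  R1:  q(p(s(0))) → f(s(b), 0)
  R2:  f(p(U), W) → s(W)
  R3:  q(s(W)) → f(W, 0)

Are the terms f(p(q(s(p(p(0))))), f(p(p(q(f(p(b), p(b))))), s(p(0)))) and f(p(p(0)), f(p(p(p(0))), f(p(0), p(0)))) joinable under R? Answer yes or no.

Reduce t₁ = f(p(q(s(p(p(0))))), f(p(p(q(f(p(b), p(b))))), s(p(0)))):
1. f(p(q(s(p(p(0))))), f(p(p(q(f(p(b), p(b))))), s(p(0))))  →  s(f(p(p(q(f(p(b), p(b))))), s(p(0))))   [R2 at ε]
2. s(f(p(p(q(f(p(b), p(b))))), s(p(0))))  →  s(s(s(p(0))))   [R2 at 1]

Reduce t₂ = f(p(p(0)), f(p(p(p(0))), f(p(0), p(0)))):
1. f(p(p(0)), f(p(p(p(0))), f(p(0), p(0))))  →  s(f(p(p(p(0))), f(p(0), p(0))))   [R2 at ε]
2. s(f(p(p(p(0))), f(p(0), p(0))))  →  s(s(f(p(0), p(0))))   [R2 at 1]
3. s(s(f(p(0), p(0))))  →  s(s(s(p(0))))   [R2 at 1.1]

yes — NF(t₁) = s(s(s(p(0)))), NF(t₂) = s(s(s(p(0))))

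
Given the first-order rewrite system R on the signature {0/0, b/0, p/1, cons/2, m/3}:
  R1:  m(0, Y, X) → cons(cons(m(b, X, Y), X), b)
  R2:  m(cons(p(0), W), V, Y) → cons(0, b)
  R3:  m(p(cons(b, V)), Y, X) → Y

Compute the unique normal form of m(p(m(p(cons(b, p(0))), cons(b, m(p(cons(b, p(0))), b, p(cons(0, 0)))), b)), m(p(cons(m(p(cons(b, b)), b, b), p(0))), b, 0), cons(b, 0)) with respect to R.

1. m(p(m(p(cons(b, p(0))), cons(b, m(p(cons(b, p(0))), b, p(cons(0, 0)))), b)), m(p(cons(m(p(cons(b, b)), b, b), p(0))), b, 0), cons(b, 0))  →  m(p(cons(b, m(p(cons(b, p(0))), b, p(cons(0, 0))))), m(p(cons(m(p(cons(b, b)), b, b), p(0))), b, 0), cons(b, 0))   [R3 at 1.1]
2. m(p(cons(b, m(p(cons(b, p(0))), b, p(cons(0, 0))))), m(p(cons(m(p(cons(b, b)), b, b), p(0))), b, 0), cons(b, 0))  →  m(p(cons(m(p(cons(b, b)), b, b), p(0))), b, 0)   [R3 at ε]
3. m(p(cons(m(p(cons(b, b)), b, b), p(0))), b, 0)  →  m(p(cons(b, p(0))), b, 0)   [R3 at 1.1.1]
4. m(p(cons(b, p(0))), b, 0)  →  b   [R3 at ε]

b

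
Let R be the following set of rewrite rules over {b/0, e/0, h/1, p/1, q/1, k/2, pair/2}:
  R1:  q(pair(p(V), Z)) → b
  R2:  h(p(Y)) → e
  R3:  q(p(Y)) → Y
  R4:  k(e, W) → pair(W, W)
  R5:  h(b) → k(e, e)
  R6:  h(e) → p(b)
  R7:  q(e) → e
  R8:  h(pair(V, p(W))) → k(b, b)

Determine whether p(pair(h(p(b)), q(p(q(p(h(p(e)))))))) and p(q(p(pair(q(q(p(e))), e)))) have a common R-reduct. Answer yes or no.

Reduce t₁ = p(pair(h(p(b)), q(p(q(p(h(p(e)))))))):
1. p(pair(h(p(b)), q(p(q(p(h(p(e))))))))  →  p(pair(e, q(p(q(p(h(p(e))))))))   [R2 at 1.1]
2. p(pair(e, q(p(q(p(h(p(e))))))))  →  p(pair(e, q(p(h(p(e))))))   [R3 at 1.2]
3. p(pair(e, q(p(h(p(e))))))  →  p(pair(e, h(p(e))))   [R3 at 1.2]
4. p(pair(e, h(p(e))))  →  p(pair(e, e))   [R2 at 1.2]

Reduce t₂ = p(q(p(pair(q(q(p(e))), e)))):
1. p(q(p(pair(q(q(p(e))), e))))  →  p(pair(q(q(p(e))), e))   [R3 at 1]
2. p(pair(q(q(p(e))), e))  →  p(pair(q(e), e))   [R3 at 1.1.1]
3. p(pair(q(e), e))  →  p(pair(e, e))   [R7 at 1.1]

yes — NF(t₁) = p(pair(e, e)), NF(t₂) = p(pair(e, e))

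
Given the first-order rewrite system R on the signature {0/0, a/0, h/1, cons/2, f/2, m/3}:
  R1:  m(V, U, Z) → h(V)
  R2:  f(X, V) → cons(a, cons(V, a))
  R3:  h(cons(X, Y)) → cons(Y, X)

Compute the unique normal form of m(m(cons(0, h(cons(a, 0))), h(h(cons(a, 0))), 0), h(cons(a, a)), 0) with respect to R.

cons(0, cons(0, a))

1. m(m(cons(0, h(cons(a, 0))), h(h(cons(a, 0))), 0), h(cons(a, a)), 0)  →  h(m(cons(0, h(cons(a, 0))), h(h(cons(a, 0))), 0))   [R1 at ε]
2. h(m(cons(0, h(cons(a, 0))), h(h(cons(a, 0))), 0))  →  h(h(cons(0, h(cons(a, 0)))))   [R1 at 1]
3. h(h(cons(0, h(cons(a, 0)))))  →  h(cons(h(cons(a, 0)), 0))   [R3 at 1]
4. h(cons(h(cons(a, 0)), 0))  →  cons(0, h(cons(a, 0)))   [R3 at ε]
5. cons(0, h(cons(a, 0)))  →  cons(0, cons(0, a))   [R3 at 2]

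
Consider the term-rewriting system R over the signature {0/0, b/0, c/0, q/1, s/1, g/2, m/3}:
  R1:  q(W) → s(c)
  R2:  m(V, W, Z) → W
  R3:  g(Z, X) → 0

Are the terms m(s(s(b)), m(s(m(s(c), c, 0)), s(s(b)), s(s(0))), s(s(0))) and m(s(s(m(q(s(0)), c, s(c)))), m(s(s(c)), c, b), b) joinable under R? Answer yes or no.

Reduce t₁ = m(s(s(b)), m(s(m(s(c), c, 0)), s(s(b)), s(s(0))), s(s(0))):
1. m(s(s(b)), m(s(m(s(c), c, 0)), s(s(b)), s(s(0))), s(s(0)))  →  m(s(m(s(c), c, 0)), s(s(b)), s(s(0)))   [R2 at ε]
2. m(s(m(s(c), c, 0)), s(s(b)), s(s(0)))  →  s(s(b))   [R2 at ε]

Reduce t₂ = m(s(s(m(q(s(0)), c, s(c)))), m(s(s(c)), c, b), b):
1. m(s(s(m(q(s(0)), c, s(c)))), m(s(s(c)), c, b), b)  →  m(s(s(c)), c, b)   [R2 at ε]
2. m(s(s(c)), c, b)  →  c   [R2 at ε]

no — NF(t₁) = s(s(b)), NF(t₂) = c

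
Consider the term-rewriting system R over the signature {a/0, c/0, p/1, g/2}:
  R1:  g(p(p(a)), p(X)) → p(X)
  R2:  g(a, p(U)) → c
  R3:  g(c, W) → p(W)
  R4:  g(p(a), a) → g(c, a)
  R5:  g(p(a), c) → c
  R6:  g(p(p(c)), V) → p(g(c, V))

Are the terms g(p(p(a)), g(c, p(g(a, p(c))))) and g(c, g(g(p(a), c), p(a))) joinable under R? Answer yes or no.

no — NF(t₁) = p(p(c)), NF(t₂) = p(p(p(a)))

Reduce t₁ = g(p(p(a)), g(c, p(g(a, p(c))))):
1. g(p(p(a)), g(c, p(g(a, p(c)))))  →  g(p(p(a)), p(p(g(a, p(c)))))   [R3 at 2]
2. g(p(p(a)), p(p(g(a, p(c)))))  →  p(p(g(a, p(c))))   [R1 at ε]
3. p(p(g(a, p(c))))  →  p(p(c))   [R2 at 1.1]

Reduce t₂ = g(c, g(g(p(a), c), p(a))):
1. g(c, g(g(p(a), c), p(a)))  →  p(g(g(p(a), c), p(a)))   [R3 at ε]
2. p(g(g(p(a), c), p(a)))  →  p(g(c, p(a)))   [R5 at 1.1]
3. p(g(c, p(a)))  →  p(p(p(a)))   [R3 at 1]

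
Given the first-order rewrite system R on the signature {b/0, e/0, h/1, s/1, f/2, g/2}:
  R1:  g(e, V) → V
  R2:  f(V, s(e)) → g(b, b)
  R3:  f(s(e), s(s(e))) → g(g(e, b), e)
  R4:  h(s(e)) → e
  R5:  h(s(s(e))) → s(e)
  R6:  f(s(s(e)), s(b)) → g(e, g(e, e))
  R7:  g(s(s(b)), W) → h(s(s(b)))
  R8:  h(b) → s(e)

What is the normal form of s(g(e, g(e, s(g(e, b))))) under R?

1. s(g(e, g(e, s(g(e, b)))))  →  s(g(e, s(g(e, b))))   [R1 at 1]
2. s(g(e, s(g(e, b))))  →  s(s(g(e, b)))   [R1 at 1]
3. s(s(g(e, b)))  →  s(s(b))   [R1 at 1.1]

s(s(b))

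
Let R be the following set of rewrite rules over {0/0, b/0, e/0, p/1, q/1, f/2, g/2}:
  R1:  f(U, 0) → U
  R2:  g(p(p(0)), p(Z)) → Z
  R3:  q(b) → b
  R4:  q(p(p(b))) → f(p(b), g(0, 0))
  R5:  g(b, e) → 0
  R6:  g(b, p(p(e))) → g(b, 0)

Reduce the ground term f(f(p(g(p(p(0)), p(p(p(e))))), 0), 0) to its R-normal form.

1. f(f(p(g(p(p(0)), p(p(p(e))))), 0), 0)  →  f(p(g(p(p(0)), p(p(p(e))))), 0)   [R1 at ε]
2. f(p(g(p(p(0)), p(p(p(e))))), 0)  →  p(g(p(p(0)), p(p(p(e)))))   [R1 at ε]
3. p(g(p(p(0)), p(p(p(e)))))  →  p(p(p(e)))   [R2 at 1]

p(p(p(e)))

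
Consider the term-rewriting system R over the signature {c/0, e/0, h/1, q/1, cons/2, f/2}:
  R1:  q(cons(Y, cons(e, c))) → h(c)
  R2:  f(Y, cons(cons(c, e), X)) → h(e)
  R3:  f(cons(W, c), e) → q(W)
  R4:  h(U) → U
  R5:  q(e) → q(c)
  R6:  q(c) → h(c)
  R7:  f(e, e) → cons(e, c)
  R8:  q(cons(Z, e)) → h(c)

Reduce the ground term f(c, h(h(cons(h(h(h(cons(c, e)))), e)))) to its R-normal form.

e

1. f(c, h(h(cons(h(h(h(cons(c, e)))), e))))  →  f(c, h(cons(h(h(h(cons(c, e)))), e)))   [R4 at 2]
2. f(c, h(cons(h(h(h(cons(c, e)))), e)))  →  f(c, cons(h(h(h(cons(c, e)))), e))   [R4 at 2]
3. f(c, cons(h(h(h(cons(c, e)))), e))  →  f(c, cons(h(h(cons(c, e))), e))   [R4 at 2.1]
4. f(c, cons(h(h(cons(c, e))), e))  →  f(c, cons(h(cons(c, e)), e))   [R4 at 2.1]
5. f(c, cons(h(cons(c, e)), e))  →  f(c, cons(cons(c, e), e))   [R4 at 2.1]
6. f(c, cons(cons(c, e), e))  →  h(e)   [R2 at ε]
7. h(e)  →  e   [R4 at ε]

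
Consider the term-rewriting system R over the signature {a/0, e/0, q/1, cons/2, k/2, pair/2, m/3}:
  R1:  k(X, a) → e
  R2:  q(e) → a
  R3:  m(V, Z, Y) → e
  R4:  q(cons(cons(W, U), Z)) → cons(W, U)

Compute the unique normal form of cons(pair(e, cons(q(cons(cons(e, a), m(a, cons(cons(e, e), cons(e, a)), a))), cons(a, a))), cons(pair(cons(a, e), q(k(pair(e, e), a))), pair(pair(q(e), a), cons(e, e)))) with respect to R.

cons(pair(e, cons(cons(e, a), cons(a, a))), cons(pair(cons(a, e), a), pair(pair(a, a), cons(e, e))))

1. cons(pair(e, cons(q(cons(cons(e, a), m(a, cons(cons(e, e), cons(e, a)), a))), cons(a, a))), cons(pair(cons(a, e), q(k(pair(e, e), a))), pair(pair(q(e), a), cons(e, e))))  →  cons(pair(e, cons(cons(e, a), cons(a, a))), cons(pair(cons(a, e), q(k(pair(e, e), a))), pair(pair(q(e), a), cons(e, e))))   [R4 at 1.2.1]
2. cons(pair(e, cons(cons(e, a), cons(a, a))), cons(pair(cons(a, e), q(k(pair(e, e), a))), pair(pair(q(e), a), cons(e, e))))  →  cons(pair(e, cons(cons(e, a), cons(a, a))), cons(pair(cons(a, e), q(e)), pair(pair(q(e), a), cons(e, e))))   [R1 at 2.1.2.1]
3. cons(pair(e, cons(cons(e, a), cons(a, a))), cons(pair(cons(a, e), q(e)), pair(pair(q(e), a), cons(e, e))))  →  cons(pair(e, cons(cons(e, a), cons(a, a))), cons(pair(cons(a, e), a), pair(pair(q(e), a), cons(e, e))))   [R2 at 2.1.2]
4. cons(pair(e, cons(cons(e, a), cons(a, a))), cons(pair(cons(a, e), a), pair(pair(q(e), a), cons(e, e))))  →  cons(pair(e, cons(cons(e, a), cons(a, a))), cons(pair(cons(a, e), a), pair(pair(a, a), cons(e, e))))   [R2 at 2.2.1.1]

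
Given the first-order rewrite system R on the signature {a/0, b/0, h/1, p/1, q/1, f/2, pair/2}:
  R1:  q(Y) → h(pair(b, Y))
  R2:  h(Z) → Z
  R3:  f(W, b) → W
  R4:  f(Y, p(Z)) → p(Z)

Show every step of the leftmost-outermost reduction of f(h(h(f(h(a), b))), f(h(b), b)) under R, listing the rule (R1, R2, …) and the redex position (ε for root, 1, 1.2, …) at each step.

1. f(h(h(f(h(a), b))), f(h(b), b))  →  f(h(f(h(a), b)), f(h(b), b))   [R2 at 1]
2. f(h(f(h(a), b)), f(h(b), b))  →  f(f(h(a), b), f(h(b), b))   [R2 at 1]
3. f(f(h(a), b), f(h(b), b))  →  f(h(a), f(h(b), b))   [R3 at 1]
4. f(h(a), f(h(b), b))  →  f(a, f(h(b), b))   [R2 at 1]
5. f(a, f(h(b), b))  →  f(a, h(b))   [R3 at 2]
6. f(a, h(b))  →  f(a, b)   [R2 at 2]
7. f(a, b)  →  a   [R3 at ε]

a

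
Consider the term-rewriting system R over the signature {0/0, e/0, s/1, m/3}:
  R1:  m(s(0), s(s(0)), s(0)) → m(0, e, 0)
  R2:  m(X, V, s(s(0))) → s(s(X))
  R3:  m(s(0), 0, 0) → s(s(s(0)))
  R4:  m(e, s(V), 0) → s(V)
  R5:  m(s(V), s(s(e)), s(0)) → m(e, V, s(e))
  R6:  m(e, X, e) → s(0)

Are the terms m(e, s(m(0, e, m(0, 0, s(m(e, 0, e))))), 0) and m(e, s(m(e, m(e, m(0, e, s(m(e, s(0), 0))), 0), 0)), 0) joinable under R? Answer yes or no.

Reduce t₁ = m(e, s(m(0, e, m(0, 0, s(m(e, 0, e))))), 0):
1. m(e, s(m(0, e, m(0, 0, s(m(e, 0, e))))), 0)  →  s(m(0, e, m(0, 0, s(m(e, 0, e)))))   [R4 at ε]
2. s(m(0, e, m(0, 0, s(m(e, 0, e)))))  →  s(m(0, e, m(0, 0, s(s(0)))))   [R6 at 1.3.3.1]
3. s(m(0, e, m(0, 0, s(s(0)))))  →  s(m(0, e, s(s(0))))   [R2 at 1.3]
4. s(m(0, e, s(s(0))))  →  s(s(s(0)))   [R2 at 1]

Reduce t₂ = m(e, s(m(e, m(e, m(0, e, s(m(e, s(0), 0))), 0), 0)), 0):
1. m(e, s(m(e, m(e, m(0, e, s(m(e, s(0), 0))), 0), 0)), 0)  →  s(m(e, m(e, m(0, e, s(m(e, s(0), 0))), 0), 0))   [R4 at ε]
2. s(m(e, m(e, m(0, e, s(m(e, s(0), 0))), 0), 0))  →  s(m(e, m(e, m(0, e, s(s(0))), 0), 0))   [R4 at 1.2.2.3.1]
3. s(m(e, m(e, m(0, e, s(s(0))), 0), 0))  →  s(m(e, m(e, s(s(0)), 0), 0))   [R2 at 1.2.2]
4. s(m(e, m(e, s(s(0)), 0), 0))  →  s(m(e, s(s(0)), 0))   [R4 at 1.2]
5. s(m(e, s(s(0)), 0))  →  s(s(s(0)))   [R4 at 1]

yes — NF(t₁) = s(s(s(0))), NF(t₂) = s(s(s(0)))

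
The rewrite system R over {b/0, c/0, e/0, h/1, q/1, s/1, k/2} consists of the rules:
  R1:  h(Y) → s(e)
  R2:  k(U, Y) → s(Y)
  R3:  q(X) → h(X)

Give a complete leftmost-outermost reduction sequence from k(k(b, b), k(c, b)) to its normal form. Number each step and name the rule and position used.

s(s(b))

1. k(k(b, b), k(c, b))  →  s(k(c, b))   [R2 at ε]
2. s(k(c, b))  →  s(s(b))   [R2 at 1]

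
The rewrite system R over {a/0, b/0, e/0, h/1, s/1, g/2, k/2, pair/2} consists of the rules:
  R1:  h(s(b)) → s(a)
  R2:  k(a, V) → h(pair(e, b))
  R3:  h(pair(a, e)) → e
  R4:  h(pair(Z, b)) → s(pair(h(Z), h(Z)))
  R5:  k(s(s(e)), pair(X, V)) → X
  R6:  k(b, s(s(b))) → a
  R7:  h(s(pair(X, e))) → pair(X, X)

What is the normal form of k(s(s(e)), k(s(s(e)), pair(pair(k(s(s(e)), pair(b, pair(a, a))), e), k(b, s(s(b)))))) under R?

b

1. k(s(s(e)), k(s(s(e)), pair(pair(k(s(s(e)), pair(b, pair(a, a))), e), k(b, s(s(b))))))  →  k(s(s(e)), pair(k(s(s(e)), pair(b, pair(a, a))), e))   [R5 at 2]
2. k(s(s(e)), pair(k(s(s(e)), pair(b, pair(a, a))), e))  →  k(s(s(e)), pair(b, pair(a, a)))   [R5 at ε]
3. k(s(s(e)), pair(b, pair(a, a)))  →  b   [R5 at ε]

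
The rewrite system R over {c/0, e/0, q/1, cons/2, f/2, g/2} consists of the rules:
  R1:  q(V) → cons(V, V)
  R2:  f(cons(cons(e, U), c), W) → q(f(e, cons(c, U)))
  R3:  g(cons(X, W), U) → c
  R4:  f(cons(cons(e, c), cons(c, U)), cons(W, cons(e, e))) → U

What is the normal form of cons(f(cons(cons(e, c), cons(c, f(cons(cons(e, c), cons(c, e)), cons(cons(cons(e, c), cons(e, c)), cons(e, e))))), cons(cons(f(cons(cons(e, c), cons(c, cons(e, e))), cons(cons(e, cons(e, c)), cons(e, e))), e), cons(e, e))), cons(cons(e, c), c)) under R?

cons(e, cons(cons(e, c), c))

1. cons(f(cons(cons(e, c), cons(c, f(cons(cons(e, c), cons(c, e)), cons(cons(cons(e, c), cons(e, c)), cons(e, e))))), cons(cons(f(cons(cons(e, c), cons(c, cons(e, e))), cons(cons(e, cons(e, c)), cons(e, e))), e), cons(e, e))), cons(cons(e, c), c))  →  cons(f(cons(cons(e, c), cons(c, e)), cons(cons(cons(e, c), cons(e, c)), cons(e, e))), cons(cons(e, c), c))   [R4 at 1]
2. cons(f(cons(cons(e, c), cons(c, e)), cons(cons(cons(e, c), cons(e, c)), cons(e, e))), cons(cons(e, c), c))  →  cons(e, cons(cons(e, c), c))   [R4 at 1]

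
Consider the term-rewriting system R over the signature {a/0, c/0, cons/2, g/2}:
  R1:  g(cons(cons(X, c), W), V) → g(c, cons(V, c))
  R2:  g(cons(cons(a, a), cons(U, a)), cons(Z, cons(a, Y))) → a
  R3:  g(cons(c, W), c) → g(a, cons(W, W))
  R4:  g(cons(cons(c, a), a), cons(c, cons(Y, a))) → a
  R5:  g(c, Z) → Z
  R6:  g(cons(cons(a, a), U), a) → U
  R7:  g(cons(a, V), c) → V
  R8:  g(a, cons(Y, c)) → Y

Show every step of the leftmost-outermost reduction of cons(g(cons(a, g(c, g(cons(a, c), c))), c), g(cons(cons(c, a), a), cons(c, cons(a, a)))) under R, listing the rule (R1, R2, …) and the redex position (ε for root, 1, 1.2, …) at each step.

cons(c, a)

1. cons(g(cons(a, g(c, g(cons(a, c), c))), c), g(cons(cons(c, a), a), cons(c, cons(a, a))))  →  cons(g(c, g(cons(a, c), c)), g(cons(cons(c, a), a), cons(c, cons(a, a))))   [R7 at 1]
2. cons(g(c, g(cons(a, c), c)), g(cons(cons(c, a), a), cons(c, cons(a, a))))  →  cons(g(cons(a, c), c), g(cons(cons(c, a), a), cons(c, cons(a, a))))   [R5 at 1]
3. cons(g(cons(a, c), c), g(cons(cons(c, a), a), cons(c, cons(a, a))))  →  cons(c, g(cons(cons(c, a), a), cons(c, cons(a, a))))   [R7 at 1]
4. cons(c, g(cons(cons(c, a), a), cons(c, cons(a, a))))  →  cons(c, a)   [R4 at 2]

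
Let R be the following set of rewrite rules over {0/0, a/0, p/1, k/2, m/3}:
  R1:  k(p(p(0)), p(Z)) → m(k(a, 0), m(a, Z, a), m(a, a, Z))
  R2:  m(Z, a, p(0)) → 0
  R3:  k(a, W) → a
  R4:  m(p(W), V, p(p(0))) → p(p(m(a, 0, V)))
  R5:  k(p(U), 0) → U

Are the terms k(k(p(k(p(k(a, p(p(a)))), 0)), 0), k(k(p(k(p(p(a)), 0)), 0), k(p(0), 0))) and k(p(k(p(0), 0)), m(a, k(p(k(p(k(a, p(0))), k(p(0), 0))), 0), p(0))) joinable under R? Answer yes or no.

no — NF(t₁) = a, NF(t₂) = 0

Reduce t₁ = k(k(p(k(p(k(a, p(p(a)))), 0)), 0), k(k(p(k(p(p(a)), 0)), 0), k(p(0), 0))):
1. k(k(p(k(p(k(a, p(p(a)))), 0)), 0), k(k(p(k(p(p(a)), 0)), 0), k(p(0), 0)))  →  k(k(p(k(a, p(p(a)))), 0), k(k(p(k(p(p(a)), 0)), 0), k(p(0), 0)))   [R5 at 1]
2. k(k(p(k(a, p(p(a)))), 0), k(k(p(k(p(p(a)), 0)), 0), k(p(0), 0)))  →  k(k(a, p(p(a))), k(k(p(k(p(p(a)), 0)), 0), k(p(0), 0)))   [R5 at 1]
3. k(k(a, p(p(a))), k(k(p(k(p(p(a)), 0)), 0), k(p(0), 0)))  →  k(a, k(k(p(k(p(p(a)), 0)), 0), k(p(0), 0)))   [R3 at 1]
4. k(a, k(k(p(k(p(p(a)), 0)), 0), k(p(0), 0)))  →  a   [R3 at ε]

Reduce t₂ = k(p(k(p(0), 0)), m(a, k(p(k(p(k(a, p(0))), k(p(0), 0))), 0), p(0))):
1. k(p(k(p(0), 0)), m(a, k(p(k(p(k(a, p(0))), k(p(0), 0))), 0), p(0)))  →  k(p(0), m(a, k(p(k(p(k(a, p(0))), k(p(0), 0))), 0), p(0)))   [R5 at 1.1]
2. k(p(0), m(a, k(p(k(p(k(a, p(0))), k(p(0), 0))), 0), p(0)))  →  k(p(0), m(a, k(p(k(a, p(0))), k(p(0), 0)), p(0)))   [R5 at 2.2]
3. k(p(0), m(a, k(p(k(a, p(0))), k(p(0), 0)), p(0)))  →  k(p(0), m(a, k(p(a), k(p(0), 0)), p(0)))   [R3 at 2.2.1.1]
4. k(p(0), m(a, k(p(a), k(p(0), 0)), p(0)))  →  k(p(0), m(a, k(p(a), 0), p(0)))   [R5 at 2.2.2]
5. k(p(0), m(a, k(p(a), 0), p(0)))  →  k(p(0), m(a, a, p(0)))   [R5 at 2.2]
6. k(p(0), m(a, a, p(0)))  →  k(p(0), 0)   [R2 at 2]
7. k(p(0), 0)  →  0   [R5 at ε]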